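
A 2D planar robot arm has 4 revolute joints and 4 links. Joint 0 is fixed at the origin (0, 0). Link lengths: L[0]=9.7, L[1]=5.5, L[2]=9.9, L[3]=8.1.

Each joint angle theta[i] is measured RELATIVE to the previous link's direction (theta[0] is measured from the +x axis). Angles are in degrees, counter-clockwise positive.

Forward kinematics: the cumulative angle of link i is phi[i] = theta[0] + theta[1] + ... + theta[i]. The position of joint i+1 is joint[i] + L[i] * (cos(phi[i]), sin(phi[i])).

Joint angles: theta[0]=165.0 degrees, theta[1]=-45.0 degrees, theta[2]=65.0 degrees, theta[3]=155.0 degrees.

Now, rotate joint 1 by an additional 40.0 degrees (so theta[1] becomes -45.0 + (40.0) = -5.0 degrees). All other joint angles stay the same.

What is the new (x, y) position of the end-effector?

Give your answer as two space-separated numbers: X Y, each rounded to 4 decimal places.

Answer: -13.9266 0.1617

Derivation:
joint[0] = (0.0000, 0.0000)  (base)
link 0: phi[0] = 165 = 165 deg
  cos(165 deg) = -0.9659, sin(165 deg) = 0.2588
  joint[1] = (0.0000, 0.0000) + 9.7 * (-0.9659, 0.2588) = (0.0000 + -9.3695, 0.0000 + 2.5105) = (-9.3695, 2.5105)
link 1: phi[1] = 165 + -5 = 160 deg
  cos(160 deg) = -0.9397, sin(160 deg) = 0.3420
  joint[2] = (-9.3695, 2.5105) + 5.5 * (-0.9397, 0.3420) = (-9.3695 + -5.1683, 2.5105 + 1.8811) = (-14.5378, 4.3917)
link 2: phi[2] = 165 + -5 + 65 = 225 deg
  cos(225 deg) = -0.7071, sin(225 deg) = -0.7071
  joint[3] = (-14.5378, 4.3917) + 9.9 * (-0.7071, -0.7071) = (-14.5378 + -7.0004, 4.3917 + -7.0004) = (-21.5381, -2.6087)
link 3: phi[3] = 165 + -5 + 65 + 155 = 380 deg
  cos(380 deg) = 0.9397, sin(380 deg) = 0.3420
  joint[4] = (-21.5381, -2.6087) + 8.1 * (0.9397, 0.3420) = (-21.5381 + 7.6115, -2.6087 + 2.7704) = (-13.9266, 0.1617)
End effector: (-13.9266, 0.1617)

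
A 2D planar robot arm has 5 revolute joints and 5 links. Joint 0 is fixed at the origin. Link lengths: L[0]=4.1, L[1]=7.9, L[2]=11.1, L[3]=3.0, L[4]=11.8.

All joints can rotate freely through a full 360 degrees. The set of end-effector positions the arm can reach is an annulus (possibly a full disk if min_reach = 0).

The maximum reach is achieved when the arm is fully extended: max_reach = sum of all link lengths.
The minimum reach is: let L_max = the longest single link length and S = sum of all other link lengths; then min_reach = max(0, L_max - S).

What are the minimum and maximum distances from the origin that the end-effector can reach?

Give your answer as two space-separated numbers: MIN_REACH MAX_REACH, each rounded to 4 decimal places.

Answer: 0.0000 37.9000

Derivation:
Link lengths: [4.1, 7.9, 11.1, 3.0, 11.8]
max_reach = 4.1 + 7.9 + 11.1 + 3 + 11.8 = 37.9
L_max = max([4.1, 7.9, 11.1, 3.0, 11.8]) = 11.8
S (sum of others) = 37.9 - 11.8 = 26.1
min_reach = max(0, 11.8 - 26.1) = max(0, -14.3) = 0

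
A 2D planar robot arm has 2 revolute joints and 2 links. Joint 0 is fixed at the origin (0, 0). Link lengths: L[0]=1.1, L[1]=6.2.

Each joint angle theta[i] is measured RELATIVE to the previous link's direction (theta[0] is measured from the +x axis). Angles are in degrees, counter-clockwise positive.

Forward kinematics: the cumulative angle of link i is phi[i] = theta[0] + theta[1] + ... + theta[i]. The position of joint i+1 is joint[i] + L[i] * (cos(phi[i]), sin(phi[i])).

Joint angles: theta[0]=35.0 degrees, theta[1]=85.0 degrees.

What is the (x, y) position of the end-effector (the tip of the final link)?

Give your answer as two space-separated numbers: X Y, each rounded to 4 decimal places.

Answer: -2.1989 6.0003

Derivation:
joint[0] = (0.0000, 0.0000)  (base)
link 0: phi[0] = 35 = 35 deg
  cos(35 deg) = 0.8192, sin(35 deg) = 0.5736
  joint[1] = (0.0000, 0.0000) + 1.1 * (0.8192, 0.5736) = (0.0000 + 0.9011, 0.0000 + 0.6309) = (0.9011, 0.6309)
link 1: phi[1] = 35 + 85 = 120 deg
  cos(120 deg) = -0.5000, sin(120 deg) = 0.8660
  joint[2] = (0.9011, 0.6309) + 6.2 * (-0.5000, 0.8660) = (0.9011 + -3.1000, 0.6309 + 5.3694) = (-2.1989, 6.0003)
End effector: (-2.1989, 6.0003)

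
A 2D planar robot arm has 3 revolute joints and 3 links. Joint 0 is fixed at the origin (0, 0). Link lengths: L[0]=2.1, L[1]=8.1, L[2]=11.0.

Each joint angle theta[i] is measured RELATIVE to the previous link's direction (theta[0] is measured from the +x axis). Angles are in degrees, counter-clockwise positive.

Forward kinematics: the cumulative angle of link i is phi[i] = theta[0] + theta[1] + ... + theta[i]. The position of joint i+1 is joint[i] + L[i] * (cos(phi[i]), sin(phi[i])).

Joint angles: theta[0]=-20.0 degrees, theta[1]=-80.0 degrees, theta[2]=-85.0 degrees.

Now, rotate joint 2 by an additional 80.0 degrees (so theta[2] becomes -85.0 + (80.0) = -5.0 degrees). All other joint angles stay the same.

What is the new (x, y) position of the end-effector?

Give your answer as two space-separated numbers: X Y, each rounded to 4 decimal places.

Answer: -2.2802 -19.3204

Derivation:
joint[0] = (0.0000, 0.0000)  (base)
link 0: phi[0] = -20 = -20 deg
  cos(-20 deg) = 0.9397, sin(-20 deg) = -0.3420
  joint[1] = (0.0000, 0.0000) + 2.1 * (0.9397, -0.3420) = (0.0000 + 1.9734, 0.0000 + -0.7182) = (1.9734, -0.7182)
link 1: phi[1] = -20 + -80 = -100 deg
  cos(-100 deg) = -0.1736, sin(-100 deg) = -0.9848
  joint[2] = (1.9734, -0.7182) + 8.1 * (-0.1736, -0.9848) = (1.9734 + -1.4066, -0.7182 + -7.9769) = (0.5668, -8.6952)
link 2: phi[2] = -20 + -80 + -5 = -105 deg
  cos(-105 deg) = -0.2588, sin(-105 deg) = -0.9659
  joint[3] = (0.5668, -8.6952) + 11 * (-0.2588, -0.9659) = (0.5668 + -2.8470, -8.6952 + -10.6252) = (-2.2802, -19.3204)
End effector: (-2.2802, -19.3204)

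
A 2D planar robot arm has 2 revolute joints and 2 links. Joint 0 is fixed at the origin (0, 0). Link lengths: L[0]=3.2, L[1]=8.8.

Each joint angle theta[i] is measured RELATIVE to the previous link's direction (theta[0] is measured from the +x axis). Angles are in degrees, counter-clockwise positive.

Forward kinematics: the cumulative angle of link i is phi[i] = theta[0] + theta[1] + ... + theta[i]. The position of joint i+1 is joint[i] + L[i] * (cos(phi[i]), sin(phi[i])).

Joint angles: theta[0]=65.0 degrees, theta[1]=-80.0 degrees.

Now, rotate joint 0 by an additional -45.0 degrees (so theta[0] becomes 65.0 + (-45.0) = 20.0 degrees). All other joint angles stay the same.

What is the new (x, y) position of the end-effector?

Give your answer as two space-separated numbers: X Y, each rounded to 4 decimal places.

Answer: 7.4070 -6.5266

Derivation:
joint[0] = (0.0000, 0.0000)  (base)
link 0: phi[0] = 20 = 20 deg
  cos(20 deg) = 0.9397, sin(20 deg) = 0.3420
  joint[1] = (0.0000, 0.0000) + 3.2 * (0.9397, 0.3420) = (0.0000 + 3.0070, 0.0000 + 1.0945) = (3.0070, 1.0945)
link 1: phi[1] = 20 + -80 = -60 deg
  cos(-60 deg) = 0.5000, sin(-60 deg) = -0.8660
  joint[2] = (3.0070, 1.0945) + 8.8 * (0.5000, -0.8660) = (3.0070 + 4.4000, 1.0945 + -7.6210) = (7.4070, -6.5266)
End effector: (7.4070, -6.5266)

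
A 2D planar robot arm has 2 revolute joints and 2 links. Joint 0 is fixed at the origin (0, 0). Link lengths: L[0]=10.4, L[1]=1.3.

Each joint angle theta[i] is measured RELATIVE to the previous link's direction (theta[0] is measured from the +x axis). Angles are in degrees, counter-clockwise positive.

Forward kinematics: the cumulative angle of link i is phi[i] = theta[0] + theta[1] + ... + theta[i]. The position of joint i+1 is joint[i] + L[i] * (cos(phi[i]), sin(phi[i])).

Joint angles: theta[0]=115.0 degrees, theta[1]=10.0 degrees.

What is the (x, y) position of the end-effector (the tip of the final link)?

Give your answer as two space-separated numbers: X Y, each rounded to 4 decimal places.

joint[0] = (0.0000, 0.0000)  (base)
link 0: phi[0] = 115 = 115 deg
  cos(115 deg) = -0.4226, sin(115 deg) = 0.9063
  joint[1] = (0.0000, 0.0000) + 10.4 * (-0.4226, 0.9063) = (0.0000 + -4.3952, 0.0000 + 9.4256) = (-4.3952, 9.4256)
link 1: phi[1] = 115 + 10 = 125 deg
  cos(125 deg) = -0.5736, sin(125 deg) = 0.8192
  joint[2] = (-4.3952, 9.4256) + 1.3 * (-0.5736, 0.8192) = (-4.3952 + -0.7456, 9.4256 + 1.0649) = (-5.1409, 10.4905)
End effector: (-5.1409, 10.4905)

Answer: -5.1409 10.4905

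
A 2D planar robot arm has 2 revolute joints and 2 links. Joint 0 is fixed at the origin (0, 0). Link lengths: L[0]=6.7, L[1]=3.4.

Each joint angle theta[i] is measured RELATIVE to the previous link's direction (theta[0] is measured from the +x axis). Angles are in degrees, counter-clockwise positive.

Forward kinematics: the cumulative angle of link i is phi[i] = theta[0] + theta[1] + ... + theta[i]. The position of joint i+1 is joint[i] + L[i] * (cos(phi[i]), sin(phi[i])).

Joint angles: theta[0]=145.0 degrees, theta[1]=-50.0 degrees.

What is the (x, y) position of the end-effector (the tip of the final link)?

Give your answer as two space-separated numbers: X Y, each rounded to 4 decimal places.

joint[0] = (0.0000, 0.0000)  (base)
link 0: phi[0] = 145 = 145 deg
  cos(145 deg) = -0.8192, sin(145 deg) = 0.5736
  joint[1] = (0.0000, 0.0000) + 6.7 * (-0.8192, 0.5736) = (0.0000 + -5.4883, 0.0000 + 3.8430) = (-5.4883, 3.8430)
link 1: phi[1] = 145 + -50 = 95 deg
  cos(95 deg) = -0.0872, sin(95 deg) = 0.9962
  joint[2] = (-5.4883, 3.8430) + 3.4 * (-0.0872, 0.9962) = (-5.4883 + -0.2963, 3.8430 + 3.3871) = (-5.7846, 7.2300)
End effector: (-5.7846, 7.2300)

Answer: -5.7846 7.2300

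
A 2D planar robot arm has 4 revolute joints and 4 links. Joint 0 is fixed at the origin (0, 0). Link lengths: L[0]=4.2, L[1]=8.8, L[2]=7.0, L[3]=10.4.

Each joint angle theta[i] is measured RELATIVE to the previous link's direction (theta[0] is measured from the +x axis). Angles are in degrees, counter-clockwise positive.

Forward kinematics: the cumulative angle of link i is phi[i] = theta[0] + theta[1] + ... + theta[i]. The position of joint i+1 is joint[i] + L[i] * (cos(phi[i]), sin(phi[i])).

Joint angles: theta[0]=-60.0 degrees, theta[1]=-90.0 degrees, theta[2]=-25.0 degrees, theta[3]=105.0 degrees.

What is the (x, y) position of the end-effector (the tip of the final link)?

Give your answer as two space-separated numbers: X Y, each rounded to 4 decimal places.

joint[0] = (0.0000, 0.0000)  (base)
link 0: phi[0] = -60 = -60 deg
  cos(-60 deg) = 0.5000, sin(-60 deg) = -0.8660
  joint[1] = (0.0000, 0.0000) + 4.2 * (0.5000, -0.8660) = (0.0000 + 2.1000, 0.0000 + -3.6373) = (2.1000, -3.6373)
link 1: phi[1] = -60 + -90 = -150 deg
  cos(-150 deg) = -0.8660, sin(-150 deg) = -0.5000
  joint[2] = (2.1000, -3.6373) + 8.8 * (-0.8660, -0.5000) = (2.1000 + -7.6210, -3.6373 + -4.4000) = (-5.5210, -8.0373)
link 2: phi[2] = -60 + -90 + -25 = -175 deg
  cos(-175 deg) = -0.9962, sin(-175 deg) = -0.0872
  joint[3] = (-5.5210, -8.0373) + 7 * (-0.9962, -0.0872) = (-5.5210 + -6.9734, -8.0373 + -0.6101) = (-12.4944, -8.6474)
link 3: phi[3] = -60 + -90 + -25 + 105 = -70 deg
  cos(-70 deg) = 0.3420, sin(-70 deg) = -0.9397
  joint[4] = (-12.4944, -8.6474) + 10.4 * (0.3420, -0.9397) = (-12.4944 + 3.5570, -8.6474 + -9.7728) = (-8.9374, -18.4202)
End effector: (-8.9374, -18.4202)

Answer: -8.9374 -18.4202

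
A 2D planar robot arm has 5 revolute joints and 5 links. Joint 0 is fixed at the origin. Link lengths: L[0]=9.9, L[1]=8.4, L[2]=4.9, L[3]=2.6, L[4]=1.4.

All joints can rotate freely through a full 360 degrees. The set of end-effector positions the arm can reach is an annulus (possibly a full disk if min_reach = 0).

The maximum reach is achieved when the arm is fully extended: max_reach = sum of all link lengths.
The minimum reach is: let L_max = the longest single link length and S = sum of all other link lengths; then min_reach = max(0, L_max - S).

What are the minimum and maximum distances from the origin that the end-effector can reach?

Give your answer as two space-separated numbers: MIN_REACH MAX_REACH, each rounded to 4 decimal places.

Link lengths: [9.9, 8.4, 4.9, 2.6, 1.4]
max_reach = 9.9 + 8.4 + 4.9 + 2.6 + 1.4 = 27.2
L_max = max([9.9, 8.4, 4.9, 2.6, 1.4]) = 9.9
S (sum of others) = 27.2 - 9.9 = 17.3
min_reach = max(0, 9.9 - 17.3) = max(0, -7.4) = 0

Answer: 0.0000 27.2000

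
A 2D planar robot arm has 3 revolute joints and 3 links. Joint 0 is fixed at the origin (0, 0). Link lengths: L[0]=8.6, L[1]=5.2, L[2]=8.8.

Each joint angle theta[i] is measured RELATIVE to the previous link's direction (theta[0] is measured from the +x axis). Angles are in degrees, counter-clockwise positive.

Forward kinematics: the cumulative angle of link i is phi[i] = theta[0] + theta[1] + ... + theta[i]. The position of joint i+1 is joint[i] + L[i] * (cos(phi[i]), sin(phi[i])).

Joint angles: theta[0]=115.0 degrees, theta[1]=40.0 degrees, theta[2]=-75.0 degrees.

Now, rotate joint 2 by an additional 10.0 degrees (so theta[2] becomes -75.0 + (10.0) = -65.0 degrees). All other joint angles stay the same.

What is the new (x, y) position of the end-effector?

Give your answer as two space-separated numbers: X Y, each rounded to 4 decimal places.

Answer: -8.3473 18.7919

Derivation:
joint[0] = (0.0000, 0.0000)  (base)
link 0: phi[0] = 115 = 115 deg
  cos(115 deg) = -0.4226, sin(115 deg) = 0.9063
  joint[1] = (0.0000, 0.0000) + 8.6 * (-0.4226, 0.9063) = (0.0000 + -3.6345, 0.0000 + 7.7942) = (-3.6345, 7.7942)
link 1: phi[1] = 115 + 40 = 155 deg
  cos(155 deg) = -0.9063, sin(155 deg) = 0.4226
  joint[2] = (-3.6345, 7.7942) + 5.2 * (-0.9063, 0.4226) = (-3.6345 + -4.7128, 7.7942 + 2.1976) = (-8.3473, 9.9919)
link 2: phi[2] = 115 + 40 + -65 = 90 deg
  cos(90 deg) = 0.0000, sin(90 deg) = 1.0000
  joint[3] = (-8.3473, 9.9919) + 8.8 * (0.0000, 1.0000) = (-8.3473 + 0.0000, 9.9919 + 8.8000) = (-8.3473, 18.7919)
End effector: (-8.3473, 18.7919)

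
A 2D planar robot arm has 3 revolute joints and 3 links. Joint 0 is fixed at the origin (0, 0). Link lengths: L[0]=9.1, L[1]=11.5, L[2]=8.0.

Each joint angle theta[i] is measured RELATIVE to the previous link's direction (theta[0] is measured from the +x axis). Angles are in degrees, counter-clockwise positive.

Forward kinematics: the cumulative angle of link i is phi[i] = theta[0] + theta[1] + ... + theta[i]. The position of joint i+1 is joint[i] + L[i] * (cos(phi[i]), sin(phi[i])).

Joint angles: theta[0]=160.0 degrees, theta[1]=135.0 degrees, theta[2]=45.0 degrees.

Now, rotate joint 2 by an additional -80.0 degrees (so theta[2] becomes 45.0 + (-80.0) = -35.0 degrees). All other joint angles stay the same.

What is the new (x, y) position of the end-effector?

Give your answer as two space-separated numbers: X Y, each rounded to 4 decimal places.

joint[0] = (0.0000, 0.0000)  (base)
link 0: phi[0] = 160 = 160 deg
  cos(160 deg) = -0.9397, sin(160 deg) = 0.3420
  joint[1] = (0.0000, 0.0000) + 9.1 * (-0.9397, 0.3420) = (0.0000 + -8.5512, 0.0000 + 3.1124) = (-8.5512, 3.1124)
link 1: phi[1] = 160 + 135 = 295 deg
  cos(295 deg) = 0.4226, sin(295 deg) = -0.9063
  joint[2] = (-8.5512, 3.1124) + 11.5 * (0.4226, -0.9063) = (-8.5512 + 4.8601, 3.1124 + -10.4225) = (-3.6911, -7.3102)
link 2: phi[2] = 160 + 135 + -35 = 260 deg
  cos(260 deg) = -0.1736, sin(260 deg) = -0.9848
  joint[3] = (-3.6911, -7.3102) + 8 * (-0.1736, -0.9848) = (-3.6911 + -1.3892, -7.3102 + -7.8785) = (-5.0803, -15.1886)
End effector: (-5.0803, -15.1886)

Answer: -5.0803 -15.1886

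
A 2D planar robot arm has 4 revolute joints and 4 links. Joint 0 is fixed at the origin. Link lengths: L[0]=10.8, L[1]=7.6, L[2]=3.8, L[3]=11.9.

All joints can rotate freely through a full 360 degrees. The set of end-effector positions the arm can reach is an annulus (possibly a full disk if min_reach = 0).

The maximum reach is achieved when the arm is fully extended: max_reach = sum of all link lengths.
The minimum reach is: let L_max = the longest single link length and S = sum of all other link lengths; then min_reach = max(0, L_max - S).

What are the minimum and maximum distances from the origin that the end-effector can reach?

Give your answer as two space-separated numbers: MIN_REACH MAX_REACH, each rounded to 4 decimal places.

Link lengths: [10.8, 7.6, 3.8, 11.9]
max_reach = 10.8 + 7.6 + 3.8 + 11.9 = 34.1
L_max = max([10.8, 7.6, 3.8, 11.9]) = 11.9
S (sum of others) = 34.1 - 11.9 = 22.2
min_reach = max(0, 11.9 - 22.2) = max(0, -10.3) = 0

Answer: 0.0000 34.1000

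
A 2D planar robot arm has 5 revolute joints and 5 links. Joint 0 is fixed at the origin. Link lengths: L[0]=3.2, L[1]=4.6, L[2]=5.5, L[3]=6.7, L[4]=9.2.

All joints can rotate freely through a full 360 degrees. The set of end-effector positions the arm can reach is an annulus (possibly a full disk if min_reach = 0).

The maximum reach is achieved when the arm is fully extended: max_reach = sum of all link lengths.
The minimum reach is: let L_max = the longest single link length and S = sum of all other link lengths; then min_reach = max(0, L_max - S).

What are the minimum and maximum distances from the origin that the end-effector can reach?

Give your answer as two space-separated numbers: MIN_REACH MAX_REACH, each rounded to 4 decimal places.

Answer: 0.0000 29.2000

Derivation:
Link lengths: [3.2, 4.6, 5.5, 6.7, 9.2]
max_reach = 3.2 + 4.6 + 5.5 + 6.7 + 9.2 = 29.2
L_max = max([3.2, 4.6, 5.5, 6.7, 9.2]) = 9.2
S (sum of others) = 29.2 - 9.2 = 20
min_reach = max(0, 9.2 - 20) = max(0, -10.8) = 0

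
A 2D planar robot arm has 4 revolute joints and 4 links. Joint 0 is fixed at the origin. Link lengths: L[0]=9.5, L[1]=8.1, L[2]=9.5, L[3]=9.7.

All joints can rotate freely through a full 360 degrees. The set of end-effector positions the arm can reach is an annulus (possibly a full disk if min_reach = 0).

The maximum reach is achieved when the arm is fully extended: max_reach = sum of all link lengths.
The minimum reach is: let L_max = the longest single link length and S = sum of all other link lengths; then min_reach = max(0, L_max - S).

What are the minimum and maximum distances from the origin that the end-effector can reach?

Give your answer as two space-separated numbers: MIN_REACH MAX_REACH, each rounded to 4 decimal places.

Answer: 0.0000 36.8000

Derivation:
Link lengths: [9.5, 8.1, 9.5, 9.7]
max_reach = 9.5 + 8.1 + 9.5 + 9.7 = 36.8
L_max = max([9.5, 8.1, 9.5, 9.7]) = 9.7
S (sum of others) = 36.8 - 9.7 = 27.1
min_reach = max(0, 9.7 - 27.1) = max(0, -17.4) = 0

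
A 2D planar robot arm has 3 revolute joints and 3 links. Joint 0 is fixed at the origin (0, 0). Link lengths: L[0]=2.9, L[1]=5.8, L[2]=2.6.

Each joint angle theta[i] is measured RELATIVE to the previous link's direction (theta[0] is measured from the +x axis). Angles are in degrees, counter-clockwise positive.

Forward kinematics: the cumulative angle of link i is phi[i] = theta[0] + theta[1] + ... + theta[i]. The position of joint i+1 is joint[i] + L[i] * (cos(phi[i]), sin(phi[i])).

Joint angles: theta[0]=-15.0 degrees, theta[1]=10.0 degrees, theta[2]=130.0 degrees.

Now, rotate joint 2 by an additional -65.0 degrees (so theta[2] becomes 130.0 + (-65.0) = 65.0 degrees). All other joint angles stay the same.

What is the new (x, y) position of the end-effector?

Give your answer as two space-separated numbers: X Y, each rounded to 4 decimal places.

joint[0] = (0.0000, 0.0000)  (base)
link 0: phi[0] = -15 = -15 deg
  cos(-15 deg) = 0.9659, sin(-15 deg) = -0.2588
  joint[1] = (0.0000, 0.0000) + 2.9 * (0.9659, -0.2588) = (0.0000 + 2.8012, 0.0000 + -0.7506) = (2.8012, -0.7506)
link 1: phi[1] = -15 + 10 = -5 deg
  cos(-5 deg) = 0.9962, sin(-5 deg) = -0.0872
  joint[2] = (2.8012, -0.7506) + 5.8 * (0.9962, -0.0872) = (2.8012 + 5.7779, -0.7506 + -0.5055) = (8.5791, -1.2561)
link 2: phi[2] = -15 + 10 + 65 = 60 deg
  cos(60 deg) = 0.5000, sin(60 deg) = 0.8660
  joint[3] = (8.5791, -1.2561) + 2.6 * (0.5000, 0.8660) = (8.5791 + 1.3000, -1.2561 + 2.2517) = (9.8791, 0.9956)
End effector: (9.8791, 0.9956)

Answer: 9.8791 0.9956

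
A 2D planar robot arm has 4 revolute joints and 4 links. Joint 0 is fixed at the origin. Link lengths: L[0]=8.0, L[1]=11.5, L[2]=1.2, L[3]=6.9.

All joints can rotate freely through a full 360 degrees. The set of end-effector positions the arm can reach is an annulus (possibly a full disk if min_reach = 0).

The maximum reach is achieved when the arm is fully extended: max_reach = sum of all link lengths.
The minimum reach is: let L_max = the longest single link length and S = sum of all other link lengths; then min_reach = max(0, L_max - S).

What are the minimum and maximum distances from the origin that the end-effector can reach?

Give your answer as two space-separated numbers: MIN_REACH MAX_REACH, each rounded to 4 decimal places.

Link lengths: [8.0, 11.5, 1.2, 6.9]
max_reach = 8 + 11.5 + 1.2 + 6.9 = 27.6
L_max = max([8.0, 11.5, 1.2, 6.9]) = 11.5
S (sum of others) = 27.6 - 11.5 = 16.1
min_reach = max(0, 11.5 - 16.1) = max(0, -4.6) = 0

Answer: 0.0000 27.6000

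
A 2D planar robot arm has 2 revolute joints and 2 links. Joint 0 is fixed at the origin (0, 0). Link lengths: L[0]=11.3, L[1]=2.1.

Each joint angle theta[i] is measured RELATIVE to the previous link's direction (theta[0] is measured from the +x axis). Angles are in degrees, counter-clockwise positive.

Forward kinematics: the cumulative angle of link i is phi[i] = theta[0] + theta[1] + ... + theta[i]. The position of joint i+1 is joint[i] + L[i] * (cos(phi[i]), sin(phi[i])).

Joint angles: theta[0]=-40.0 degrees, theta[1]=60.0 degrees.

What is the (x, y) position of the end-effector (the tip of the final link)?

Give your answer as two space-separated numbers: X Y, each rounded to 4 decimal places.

Answer: 10.6297 -6.5453

Derivation:
joint[0] = (0.0000, 0.0000)  (base)
link 0: phi[0] = -40 = -40 deg
  cos(-40 deg) = 0.7660, sin(-40 deg) = -0.6428
  joint[1] = (0.0000, 0.0000) + 11.3 * (0.7660, -0.6428) = (0.0000 + 8.6563, 0.0000 + -7.2635) = (8.6563, -7.2635)
link 1: phi[1] = -40 + 60 = 20 deg
  cos(20 deg) = 0.9397, sin(20 deg) = 0.3420
  joint[2] = (8.6563, -7.2635) + 2.1 * (0.9397, 0.3420) = (8.6563 + 1.9734, -7.2635 + 0.7182) = (10.6297, -6.5453)
End effector: (10.6297, -6.5453)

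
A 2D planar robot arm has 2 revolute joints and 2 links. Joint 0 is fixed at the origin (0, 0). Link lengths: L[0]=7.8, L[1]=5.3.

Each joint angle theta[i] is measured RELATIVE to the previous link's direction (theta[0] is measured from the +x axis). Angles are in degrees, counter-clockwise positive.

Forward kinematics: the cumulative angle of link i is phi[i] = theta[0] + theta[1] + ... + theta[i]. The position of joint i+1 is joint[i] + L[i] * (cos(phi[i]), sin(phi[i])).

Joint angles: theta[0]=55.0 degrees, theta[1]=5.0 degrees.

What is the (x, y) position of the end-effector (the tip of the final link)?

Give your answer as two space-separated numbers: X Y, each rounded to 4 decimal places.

joint[0] = (0.0000, 0.0000)  (base)
link 0: phi[0] = 55 = 55 deg
  cos(55 deg) = 0.5736, sin(55 deg) = 0.8192
  joint[1] = (0.0000, 0.0000) + 7.8 * (0.5736, 0.8192) = (0.0000 + 4.4739, 0.0000 + 6.3894) = (4.4739, 6.3894)
link 1: phi[1] = 55 + 5 = 60 deg
  cos(60 deg) = 0.5000, sin(60 deg) = 0.8660
  joint[2] = (4.4739, 6.3894) + 5.3 * (0.5000, 0.8660) = (4.4739 + 2.6500, 6.3894 + 4.5899) = (7.1239, 10.9793)
End effector: (7.1239, 10.9793)

Answer: 7.1239 10.9793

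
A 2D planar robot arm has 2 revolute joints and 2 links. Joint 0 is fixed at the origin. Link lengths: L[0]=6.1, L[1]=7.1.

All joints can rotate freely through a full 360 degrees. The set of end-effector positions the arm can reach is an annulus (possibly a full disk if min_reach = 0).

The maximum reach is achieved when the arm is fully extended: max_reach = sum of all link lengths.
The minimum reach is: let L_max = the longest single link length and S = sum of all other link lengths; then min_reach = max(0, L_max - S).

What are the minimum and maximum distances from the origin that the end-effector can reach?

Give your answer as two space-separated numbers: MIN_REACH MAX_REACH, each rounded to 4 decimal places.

Answer: 1.0000 13.2000

Derivation:
Link lengths: [6.1, 7.1]
max_reach = 6.1 + 7.1 = 13.2
L_max = max([6.1, 7.1]) = 7.1
S (sum of others) = 13.2 - 7.1 = 6.1
min_reach = max(0, 7.1 - 6.1) = max(0, 1) = 1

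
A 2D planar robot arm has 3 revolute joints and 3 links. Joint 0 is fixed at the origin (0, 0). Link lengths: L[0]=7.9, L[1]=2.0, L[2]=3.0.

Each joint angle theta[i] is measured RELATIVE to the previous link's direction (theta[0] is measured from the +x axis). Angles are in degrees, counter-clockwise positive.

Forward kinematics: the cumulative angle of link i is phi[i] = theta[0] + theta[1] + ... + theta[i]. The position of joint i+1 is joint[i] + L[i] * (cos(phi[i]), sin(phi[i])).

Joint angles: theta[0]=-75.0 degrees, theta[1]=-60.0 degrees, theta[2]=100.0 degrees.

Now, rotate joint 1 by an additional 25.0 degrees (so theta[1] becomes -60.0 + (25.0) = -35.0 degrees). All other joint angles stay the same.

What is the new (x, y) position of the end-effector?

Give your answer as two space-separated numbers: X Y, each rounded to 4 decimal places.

Answer: 4.3151 -10.0311

Derivation:
joint[0] = (0.0000, 0.0000)  (base)
link 0: phi[0] = -75 = -75 deg
  cos(-75 deg) = 0.2588, sin(-75 deg) = -0.9659
  joint[1] = (0.0000, 0.0000) + 7.9 * (0.2588, -0.9659) = (0.0000 + 2.0447, 0.0000 + -7.6308) = (2.0447, -7.6308)
link 1: phi[1] = -75 + -35 = -110 deg
  cos(-110 deg) = -0.3420, sin(-110 deg) = -0.9397
  joint[2] = (2.0447, -7.6308) + 2 * (-0.3420, -0.9397) = (2.0447 + -0.6840, -7.6308 + -1.8794) = (1.3606, -9.5102)
link 2: phi[2] = -75 + -35 + 100 = -10 deg
  cos(-10 deg) = 0.9848, sin(-10 deg) = -0.1736
  joint[3] = (1.3606, -9.5102) + 3 * (0.9848, -0.1736) = (1.3606 + 2.9544, -9.5102 + -0.5209) = (4.3151, -10.0311)
End effector: (4.3151, -10.0311)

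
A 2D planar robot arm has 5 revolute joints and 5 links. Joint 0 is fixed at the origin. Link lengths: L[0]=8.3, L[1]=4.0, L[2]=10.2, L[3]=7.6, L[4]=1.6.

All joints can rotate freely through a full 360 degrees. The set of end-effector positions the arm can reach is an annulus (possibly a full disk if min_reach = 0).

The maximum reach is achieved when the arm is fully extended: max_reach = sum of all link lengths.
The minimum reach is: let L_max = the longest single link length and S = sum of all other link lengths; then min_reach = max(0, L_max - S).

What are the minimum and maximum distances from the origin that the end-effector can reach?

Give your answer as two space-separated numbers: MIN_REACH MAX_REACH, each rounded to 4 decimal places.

Answer: 0.0000 31.7000

Derivation:
Link lengths: [8.3, 4.0, 10.2, 7.6, 1.6]
max_reach = 8.3 + 4 + 10.2 + 7.6 + 1.6 = 31.7
L_max = max([8.3, 4.0, 10.2, 7.6, 1.6]) = 10.2
S (sum of others) = 31.7 - 10.2 = 21.5
min_reach = max(0, 10.2 - 21.5) = max(0, -11.3) = 0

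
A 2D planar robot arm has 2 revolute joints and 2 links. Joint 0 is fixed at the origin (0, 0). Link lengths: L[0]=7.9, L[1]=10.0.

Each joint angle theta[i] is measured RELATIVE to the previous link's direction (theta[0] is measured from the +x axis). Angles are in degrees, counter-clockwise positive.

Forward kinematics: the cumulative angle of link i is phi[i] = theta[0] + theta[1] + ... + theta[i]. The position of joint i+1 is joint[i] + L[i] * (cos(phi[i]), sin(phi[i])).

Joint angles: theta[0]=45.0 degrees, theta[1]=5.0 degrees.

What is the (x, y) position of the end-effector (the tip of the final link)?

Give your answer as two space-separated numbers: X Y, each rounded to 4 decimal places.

Answer: 12.0140 13.2466

Derivation:
joint[0] = (0.0000, 0.0000)  (base)
link 0: phi[0] = 45 = 45 deg
  cos(45 deg) = 0.7071, sin(45 deg) = 0.7071
  joint[1] = (0.0000, 0.0000) + 7.9 * (0.7071, 0.7071) = (0.0000 + 5.5861, 0.0000 + 5.5861) = (5.5861, 5.5861)
link 1: phi[1] = 45 + 5 = 50 deg
  cos(50 deg) = 0.6428, sin(50 deg) = 0.7660
  joint[2] = (5.5861, 5.5861) + 10 * (0.6428, 0.7660) = (5.5861 + 6.4279, 5.5861 + 7.6604) = (12.0140, 13.2466)
End effector: (12.0140, 13.2466)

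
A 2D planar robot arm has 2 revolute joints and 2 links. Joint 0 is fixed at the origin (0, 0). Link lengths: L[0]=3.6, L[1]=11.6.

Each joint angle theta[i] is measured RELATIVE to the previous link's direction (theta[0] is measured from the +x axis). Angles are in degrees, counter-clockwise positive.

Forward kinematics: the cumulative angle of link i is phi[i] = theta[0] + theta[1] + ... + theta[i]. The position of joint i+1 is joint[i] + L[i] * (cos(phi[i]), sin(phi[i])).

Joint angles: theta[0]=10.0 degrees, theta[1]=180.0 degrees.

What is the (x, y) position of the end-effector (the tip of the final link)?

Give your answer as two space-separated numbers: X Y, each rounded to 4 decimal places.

Answer: -7.8785 -1.3892

Derivation:
joint[0] = (0.0000, 0.0000)  (base)
link 0: phi[0] = 10 = 10 deg
  cos(10 deg) = 0.9848, sin(10 deg) = 0.1736
  joint[1] = (0.0000, 0.0000) + 3.6 * (0.9848, 0.1736) = (0.0000 + 3.5453, 0.0000 + 0.6251) = (3.5453, 0.6251)
link 1: phi[1] = 10 + 180 = 190 deg
  cos(190 deg) = -0.9848, sin(190 deg) = -0.1736
  joint[2] = (3.5453, 0.6251) + 11.6 * (-0.9848, -0.1736) = (3.5453 + -11.4238, 0.6251 + -2.0143) = (-7.8785, -1.3892)
End effector: (-7.8785, -1.3892)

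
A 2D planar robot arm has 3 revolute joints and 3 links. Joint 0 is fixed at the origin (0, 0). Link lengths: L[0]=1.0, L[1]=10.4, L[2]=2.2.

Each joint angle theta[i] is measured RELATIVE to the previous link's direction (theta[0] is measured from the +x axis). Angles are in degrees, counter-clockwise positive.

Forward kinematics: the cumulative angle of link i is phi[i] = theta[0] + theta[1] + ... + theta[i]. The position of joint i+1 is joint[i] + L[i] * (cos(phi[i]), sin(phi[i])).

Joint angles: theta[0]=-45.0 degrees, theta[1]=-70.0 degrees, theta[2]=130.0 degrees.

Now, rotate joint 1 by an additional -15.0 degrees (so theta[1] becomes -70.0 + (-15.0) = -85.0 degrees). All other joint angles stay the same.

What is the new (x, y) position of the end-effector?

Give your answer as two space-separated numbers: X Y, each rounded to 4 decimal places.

joint[0] = (0.0000, 0.0000)  (base)
link 0: phi[0] = -45 = -45 deg
  cos(-45 deg) = 0.7071, sin(-45 deg) = -0.7071
  joint[1] = (0.0000, 0.0000) + 1 * (0.7071, -0.7071) = (0.0000 + 0.7071, 0.0000 + -0.7071) = (0.7071, -0.7071)
link 1: phi[1] = -45 + -85 = -130 deg
  cos(-130 deg) = -0.6428, sin(-130 deg) = -0.7660
  joint[2] = (0.7071, -0.7071) + 10.4 * (-0.6428, -0.7660) = (0.7071 + -6.6850, -0.7071 + -7.9669) = (-5.9779, -8.6740)
link 2: phi[2] = -45 + -85 + 130 = 0 deg
  cos(0 deg) = 1.0000, sin(0 deg) = 0.0000
  joint[3] = (-5.9779, -8.6740) + 2.2 * (1.0000, 0.0000) = (-5.9779 + 2.2000, -8.6740 + 0.0000) = (-3.7779, -8.6740)
End effector: (-3.7779, -8.6740)

Answer: -3.7779 -8.6740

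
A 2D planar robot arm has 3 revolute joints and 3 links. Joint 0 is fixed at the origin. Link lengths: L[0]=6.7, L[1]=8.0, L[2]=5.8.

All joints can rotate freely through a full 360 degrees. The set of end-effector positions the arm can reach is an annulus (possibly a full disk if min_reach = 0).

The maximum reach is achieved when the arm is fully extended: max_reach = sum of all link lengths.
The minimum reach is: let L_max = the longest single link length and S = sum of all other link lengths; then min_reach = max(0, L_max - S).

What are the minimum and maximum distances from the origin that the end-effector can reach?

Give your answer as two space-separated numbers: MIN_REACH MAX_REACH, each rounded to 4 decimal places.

Answer: 0.0000 20.5000

Derivation:
Link lengths: [6.7, 8.0, 5.8]
max_reach = 6.7 + 8 + 5.8 = 20.5
L_max = max([6.7, 8.0, 5.8]) = 8
S (sum of others) = 20.5 - 8 = 12.5
min_reach = max(0, 8 - 12.5) = max(0, -4.5) = 0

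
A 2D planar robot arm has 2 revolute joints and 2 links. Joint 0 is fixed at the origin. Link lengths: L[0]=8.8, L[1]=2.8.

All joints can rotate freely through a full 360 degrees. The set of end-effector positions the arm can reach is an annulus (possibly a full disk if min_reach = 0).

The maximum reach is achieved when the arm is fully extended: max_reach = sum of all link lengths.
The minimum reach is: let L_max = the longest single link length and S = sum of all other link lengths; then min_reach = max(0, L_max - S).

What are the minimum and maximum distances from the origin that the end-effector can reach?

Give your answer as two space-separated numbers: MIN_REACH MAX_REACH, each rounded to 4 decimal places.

Link lengths: [8.8, 2.8]
max_reach = 8.8 + 2.8 = 11.6
L_max = max([8.8, 2.8]) = 8.8
S (sum of others) = 11.6 - 8.8 = 2.8
min_reach = max(0, 8.8 - 2.8) = max(0, 6) = 6

Answer: 6.0000 11.6000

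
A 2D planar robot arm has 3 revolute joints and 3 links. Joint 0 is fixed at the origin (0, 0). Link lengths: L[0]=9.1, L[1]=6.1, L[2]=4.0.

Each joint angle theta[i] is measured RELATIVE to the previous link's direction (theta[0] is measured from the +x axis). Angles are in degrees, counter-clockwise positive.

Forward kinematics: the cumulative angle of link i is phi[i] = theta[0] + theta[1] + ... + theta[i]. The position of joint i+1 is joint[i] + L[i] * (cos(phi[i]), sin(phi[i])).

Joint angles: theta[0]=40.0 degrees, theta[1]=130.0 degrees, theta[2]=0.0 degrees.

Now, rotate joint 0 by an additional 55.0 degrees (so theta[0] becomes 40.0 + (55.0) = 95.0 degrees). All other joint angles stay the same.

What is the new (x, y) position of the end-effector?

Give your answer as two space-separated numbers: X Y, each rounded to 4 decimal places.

Answer: -7.9349 1.9236

Derivation:
joint[0] = (0.0000, 0.0000)  (base)
link 0: phi[0] = 95 = 95 deg
  cos(95 deg) = -0.0872, sin(95 deg) = 0.9962
  joint[1] = (0.0000, 0.0000) + 9.1 * (-0.0872, 0.9962) = (0.0000 + -0.7931, 0.0000 + 9.0654) = (-0.7931, 9.0654)
link 1: phi[1] = 95 + 130 = 225 deg
  cos(225 deg) = -0.7071, sin(225 deg) = -0.7071
  joint[2] = (-0.7931, 9.0654) + 6.1 * (-0.7071, -0.7071) = (-0.7931 + -4.3134, 9.0654 + -4.3134) = (-5.1065, 4.7520)
link 2: phi[2] = 95 + 130 + 0 = 225 deg
  cos(225 deg) = -0.7071, sin(225 deg) = -0.7071
  joint[3] = (-5.1065, 4.7520) + 4 * (-0.7071, -0.7071) = (-5.1065 + -2.8284, 4.7520 + -2.8284) = (-7.9349, 1.9236)
End effector: (-7.9349, 1.9236)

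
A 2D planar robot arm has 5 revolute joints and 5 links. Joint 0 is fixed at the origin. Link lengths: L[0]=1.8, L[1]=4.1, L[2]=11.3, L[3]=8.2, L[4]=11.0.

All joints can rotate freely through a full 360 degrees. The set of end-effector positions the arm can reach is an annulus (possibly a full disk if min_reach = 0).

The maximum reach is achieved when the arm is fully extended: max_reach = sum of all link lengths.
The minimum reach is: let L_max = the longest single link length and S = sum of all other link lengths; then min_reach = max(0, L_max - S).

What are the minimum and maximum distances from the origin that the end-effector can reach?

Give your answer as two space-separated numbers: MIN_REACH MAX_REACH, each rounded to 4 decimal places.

Answer: 0.0000 36.4000

Derivation:
Link lengths: [1.8, 4.1, 11.3, 8.2, 11.0]
max_reach = 1.8 + 4.1 + 11.3 + 8.2 + 11 = 36.4
L_max = max([1.8, 4.1, 11.3, 8.2, 11.0]) = 11.3
S (sum of others) = 36.4 - 11.3 = 25.1
min_reach = max(0, 11.3 - 25.1) = max(0, -13.8) = 0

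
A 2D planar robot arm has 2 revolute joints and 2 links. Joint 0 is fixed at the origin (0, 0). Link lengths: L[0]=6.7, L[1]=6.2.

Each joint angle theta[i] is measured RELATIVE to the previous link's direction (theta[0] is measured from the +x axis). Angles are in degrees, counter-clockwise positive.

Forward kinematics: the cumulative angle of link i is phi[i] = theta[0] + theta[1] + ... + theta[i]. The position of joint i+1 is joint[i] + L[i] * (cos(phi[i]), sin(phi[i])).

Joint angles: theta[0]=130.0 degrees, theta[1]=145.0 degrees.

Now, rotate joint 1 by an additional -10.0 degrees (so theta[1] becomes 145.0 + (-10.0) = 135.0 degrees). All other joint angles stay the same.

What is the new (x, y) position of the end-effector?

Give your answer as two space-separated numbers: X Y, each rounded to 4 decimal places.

joint[0] = (0.0000, 0.0000)  (base)
link 0: phi[0] = 130 = 130 deg
  cos(130 deg) = -0.6428, sin(130 deg) = 0.7660
  joint[1] = (0.0000, 0.0000) + 6.7 * (-0.6428, 0.7660) = (0.0000 + -4.3067, 0.0000 + 5.1325) = (-4.3067, 5.1325)
link 1: phi[1] = 130 + 135 = 265 deg
  cos(265 deg) = -0.0872, sin(265 deg) = -0.9962
  joint[2] = (-4.3067, 5.1325) + 6.2 * (-0.0872, -0.9962) = (-4.3067 + -0.5404, 5.1325 + -6.1764) = (-4.8470, -1.0439)
End effector: (-4.8470, -1.0439)

Answer: -4.8470 -1.0439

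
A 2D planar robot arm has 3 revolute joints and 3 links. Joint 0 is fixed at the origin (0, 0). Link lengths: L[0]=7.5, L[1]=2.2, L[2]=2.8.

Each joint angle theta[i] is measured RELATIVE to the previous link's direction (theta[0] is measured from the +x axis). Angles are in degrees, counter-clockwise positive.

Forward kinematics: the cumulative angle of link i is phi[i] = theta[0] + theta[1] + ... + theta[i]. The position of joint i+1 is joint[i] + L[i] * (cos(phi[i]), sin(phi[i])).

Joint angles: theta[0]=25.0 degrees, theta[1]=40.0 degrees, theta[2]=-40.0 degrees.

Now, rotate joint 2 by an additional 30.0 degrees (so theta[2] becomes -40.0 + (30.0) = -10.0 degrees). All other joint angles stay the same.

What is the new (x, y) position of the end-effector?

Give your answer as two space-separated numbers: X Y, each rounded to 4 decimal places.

joint[0] = (0.0000, 0.0000)  (base)
link 0: phi[0] = 25 = 25 deg
  cos(25 deg) = 0.9063, sin(25 deg) = 0.4226
  joint[1] = (0.0000, 0.0000) + 7.5 * (0.9063, 0.4226) = (0.0000 + 6.7973, 0.0000 + 3.1696) = (6.7973, 3.1696)
link 1: phi[1] = 25 + 40 = 65 deg
  cos(65 deg) = 0.4226, sin(65 deg) = 0.9063
  joint[2] = (6.7973, 3.1696) + 2.2 * (0.4226, 0.9063) = (6.7973 + 0.9298, 3.1696 + 1.9939) = (7.7271, 5.1635)
link 2: phi[2] = 25 + 40 + -10 = 55 deg
  cos(55 deg) = 0.5736, sin(55 deg) = 0.8192
  joint[3] = (7.7271, 5.1635) + 2.8 * (0.5736, 0.8192) = (7.7271 + 1.6060, 5.1635 + 2.2936) = (9.3331, 7.4571)
End effector: (9.3331, 7.4571)

Answer: 9.3331 7.4571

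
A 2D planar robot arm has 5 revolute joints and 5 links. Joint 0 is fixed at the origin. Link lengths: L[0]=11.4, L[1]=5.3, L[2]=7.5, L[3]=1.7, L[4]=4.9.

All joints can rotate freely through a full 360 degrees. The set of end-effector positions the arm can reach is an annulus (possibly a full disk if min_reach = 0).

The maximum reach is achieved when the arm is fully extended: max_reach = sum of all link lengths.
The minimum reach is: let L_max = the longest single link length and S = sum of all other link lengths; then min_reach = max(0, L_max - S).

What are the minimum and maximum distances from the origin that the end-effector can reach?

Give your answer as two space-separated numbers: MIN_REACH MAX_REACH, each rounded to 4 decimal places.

Answer: 0.0000 30.8000

Derivation:
Link lengths: [11.4, 5.3, 7.5, 1.7, 4.9]
max_reach = 11.4 + 5.3 + 7.5 + 1.7 + 4.9 = 30.8
L_max = max([11.4, 5.3, 7.5, 1.7, 4.9]) = 11.4
S (sum of others) = 30.8 - 11.4 = 19.4
min_reach = max(0, 11.4 - 19.4) = max(0, -8) = 0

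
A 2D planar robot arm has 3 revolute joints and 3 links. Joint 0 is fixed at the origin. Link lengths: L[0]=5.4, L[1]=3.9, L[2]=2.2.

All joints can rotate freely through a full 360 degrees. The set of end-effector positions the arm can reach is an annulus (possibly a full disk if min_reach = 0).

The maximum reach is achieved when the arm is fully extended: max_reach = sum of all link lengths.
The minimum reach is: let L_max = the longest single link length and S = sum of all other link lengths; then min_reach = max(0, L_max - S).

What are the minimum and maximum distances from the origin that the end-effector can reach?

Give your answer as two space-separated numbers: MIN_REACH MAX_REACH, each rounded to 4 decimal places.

Link lengths: [5.4, 3.9, 2.2]
max_reach = 5.4 + 3.9 + 2.2 = 11.5
L_max = max([5.4, 3.9, 2.2]) = 5.4
S (sum of others) = 11.5 - 5.4 = 6.1
min_reach = max(0, 5.4 - 6.1) = max(0, -0.7) = 0

Answer: 0.0000 11.5000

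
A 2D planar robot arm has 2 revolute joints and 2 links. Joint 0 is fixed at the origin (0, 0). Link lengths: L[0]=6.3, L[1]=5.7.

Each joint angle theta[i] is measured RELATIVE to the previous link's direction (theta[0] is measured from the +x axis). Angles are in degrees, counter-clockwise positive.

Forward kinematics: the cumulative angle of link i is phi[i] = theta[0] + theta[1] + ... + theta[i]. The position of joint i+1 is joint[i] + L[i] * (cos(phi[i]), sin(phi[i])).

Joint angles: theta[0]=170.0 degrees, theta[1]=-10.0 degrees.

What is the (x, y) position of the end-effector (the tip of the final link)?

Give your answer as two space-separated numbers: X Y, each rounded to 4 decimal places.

joint[0] = (0.0000, 0.0000)  (base)
link 0: phi[0] = 170 = 170 deg
  cos(170 deg) = -0.9848, sin(170 deg) = 0.1736
  joint[1] = (0.0000, 0.0000) + 6.3 * (-0.9848, 0.1736) = (0.0000 + -6.2043, 0.0000 + 1.0940) = (-6.2043, 1.0940)
link 1: phi[1] = 170 + -10 = 160 deg
  cos(160 deg) = -0.9397, sin(160 deg) = 0.3420
  joint[2] = (-6.2043, 1.0940) + 5.7 * (-0.9397, 0.3420) = (-6.2043 + -5.3562, 1.0940 + 1.9495) = (-11.5605, 3.0435)
End effector: (-11.5605, 3.0435)

Answer: -11.5605 3.0435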